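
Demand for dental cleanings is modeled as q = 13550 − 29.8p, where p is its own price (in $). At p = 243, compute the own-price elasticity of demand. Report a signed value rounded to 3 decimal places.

-1.148

At the given values, q = 13550 − 29.8(243) = 6308.6.
∂q/∂p = −29.8.
E = (-29.8) × (243/6308.6) = -1.14786…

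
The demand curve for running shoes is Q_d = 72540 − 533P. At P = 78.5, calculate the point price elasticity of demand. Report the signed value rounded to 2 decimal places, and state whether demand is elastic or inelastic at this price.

dQ_d/dP = −533. At P = 78.5, Q_d = 72540 − 533(78.5) = 30699.5.
Ed = (dQ_d/dP)·(P/Q_d) = −533 × (78.5/30699.5) = -1.3629…
|Ed| = 1.36 > 1, so demand is elastic.

-1.36; elastic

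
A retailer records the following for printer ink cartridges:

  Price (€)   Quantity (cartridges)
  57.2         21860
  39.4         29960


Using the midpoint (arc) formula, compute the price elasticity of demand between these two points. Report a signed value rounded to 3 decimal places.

-0.848

%ΔQ = (29960 − 21860) / [(21860 + 29960)/2] = 8100/25910 = 0.312620…
%ΔP = (39.4 − 57.2) / [(57.2 + 39.4)/2] = -17.8/48.3 = -0.368530…
Arc Ed = %ΔQ / %ΔP = (8100/25910) / (-17.8/48.3) = -0.84829…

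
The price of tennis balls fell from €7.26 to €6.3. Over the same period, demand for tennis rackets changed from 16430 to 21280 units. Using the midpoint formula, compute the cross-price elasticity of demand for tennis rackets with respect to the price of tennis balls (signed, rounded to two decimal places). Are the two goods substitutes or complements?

-1.82; complements

%ΔQ_{tennis rackets} = (21280 − 16430)/avg = 4850/18855 = 0.257226…
%ΔP_{tennis balls} = (6.3 − 7.26)/avg = -0.96/6.78 = -0.141592…
E_cross = (4850/18855) / (-0.96/6.78) = -1.8166…
E_cross < 0 ⇒ the goods are complements.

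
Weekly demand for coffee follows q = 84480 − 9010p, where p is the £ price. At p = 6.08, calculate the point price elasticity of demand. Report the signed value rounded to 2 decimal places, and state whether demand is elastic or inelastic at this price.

-1.84; elastic

dq/dp = −9010. At p = 6.08, q = 84480 − 9010(6.08) = 29699.2.
Ed = (dq/dp)·(p/q) = −9010 × (6.08/29699.2) = -1.8445…
|Ed| = 1.84 > 1, so demand is elastic.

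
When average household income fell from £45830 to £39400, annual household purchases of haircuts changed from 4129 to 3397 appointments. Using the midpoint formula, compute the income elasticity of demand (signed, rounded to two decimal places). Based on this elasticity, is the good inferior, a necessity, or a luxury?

1.29; luxury

%ΔQ = (3397 − 4129)/[( 4129 + 3397)/2] = -732/3763 = -0.194525…
%ΔIncome = (39400 − 45830)/[( 45830 + 39400)/2] = -6430/42615 = -0.150885…
E_income = (-732/3763) / (-6430/42615) = 1.2892…
E_income > 1 ⇒ normal good, luxury.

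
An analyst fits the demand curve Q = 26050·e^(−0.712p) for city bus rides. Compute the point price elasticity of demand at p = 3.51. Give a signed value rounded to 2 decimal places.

dQ/dp = −0.712·Q = -1523.82. At p = 3.51, Q = 2140.2.
Ed = (dQ/dp)·(p/Q) = (-1523.82) × (3.51/2140.2) = -2.4991…

-2.50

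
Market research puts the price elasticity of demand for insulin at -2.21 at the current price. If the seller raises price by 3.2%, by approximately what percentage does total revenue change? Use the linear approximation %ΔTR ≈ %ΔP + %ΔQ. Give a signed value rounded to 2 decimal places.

-3.87%

%ΔQ ≈ Ed × %ΔP = (-2.21) × (+3.2%) = -7.0720%
%ΔTR ≈ %ΔP + %ΔQ = (+3.2%) + (-7.0720%) = -3.8720%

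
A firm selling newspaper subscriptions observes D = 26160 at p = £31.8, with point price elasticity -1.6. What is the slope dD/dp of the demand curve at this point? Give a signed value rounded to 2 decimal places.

-1316.23

Ed = (dD/dp)·(p/D) ⇒ dD/dp = Ed·D/p = (-1.6)·26160/31.8 = -1316.2264…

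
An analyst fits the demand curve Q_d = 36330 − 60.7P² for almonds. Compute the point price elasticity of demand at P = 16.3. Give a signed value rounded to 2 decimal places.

dQ_d/dP = −2·60.7·P = -1978.82. At P = 16.3, Q_d = 20202.617.
Ed = (dQ_d/dP)·(P/Q_d) = (-1978.82) × (16.3/20202.617) = -1.5965…

-1.60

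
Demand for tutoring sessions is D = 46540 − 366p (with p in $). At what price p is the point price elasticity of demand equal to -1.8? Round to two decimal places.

Ed = −366p/(46540 − 366p). Set this equal to -1.8:
366p = 1.8·(46540 − 366p) ⇒ 366p(1 + 1.8) = 1.8·46540
p = 1.8·46540 / (366·2.8) = 81.7447…

81.74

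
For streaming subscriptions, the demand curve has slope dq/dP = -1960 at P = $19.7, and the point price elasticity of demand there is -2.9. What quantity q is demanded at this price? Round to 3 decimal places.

13314.483

Ed = (dq/dP)·(P/q) ⇒ q = (dq/dP)·P/Ed = (-1960)·19.7/(-2.9) = 13314.48275…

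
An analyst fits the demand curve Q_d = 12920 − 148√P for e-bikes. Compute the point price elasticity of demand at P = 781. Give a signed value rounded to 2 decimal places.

dQ_d/dP = −148/(2√P) = -2.64793. At P = 781, Q_d = 8783.94.
Ed = (dQ_d/dP)·(P/Q_d) = (-2.64793) × (781/8783.94) = -0.2354…

-0.24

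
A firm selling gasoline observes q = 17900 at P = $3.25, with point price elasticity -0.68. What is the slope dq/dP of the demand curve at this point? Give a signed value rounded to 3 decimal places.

-3745.231

Ed = (dq/dP)·(P/q) ⇒ dq/dP = Ed·q/P = (-0.68)·17900/3.25 = -3745.23076…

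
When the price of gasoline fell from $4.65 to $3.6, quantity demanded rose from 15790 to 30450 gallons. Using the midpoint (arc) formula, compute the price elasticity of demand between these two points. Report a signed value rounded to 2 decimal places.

-2.49

%ΔQ = (30450 − 15790) / [(15790 + 30450)/2] = 14660/23120 = 0.634083…
%ΔP = (3.6 − 4.65) / [(4.65 + 3.6)/2] = -1.05/4.125 = -0.254545…
Arc Ed = %ΔQ / %ΔP = (14660/23120) / (-1.05/4.125) = -2.4910…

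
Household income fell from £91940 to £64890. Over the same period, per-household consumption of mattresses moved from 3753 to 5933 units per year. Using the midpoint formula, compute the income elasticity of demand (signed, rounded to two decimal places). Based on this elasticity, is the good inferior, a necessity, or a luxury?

-1.30; inferior

%ΔQ = (5933 − 3753)/[( 3753 + 5933)/2] = 2180/4843 = 0.450134…
%ΔIncome = (64890 − 91940)/[( 91940 + 64890)/2] = -27050/78415 = -0.344959…
E_income = (2180/4843) / (-27050/78415) = -1.3048…
E_income < 0 ⇒ inferior good.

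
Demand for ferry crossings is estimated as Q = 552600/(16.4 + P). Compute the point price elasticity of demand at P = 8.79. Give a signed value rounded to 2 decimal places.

dQ/dP = −552600/(16.4 + P)² = -870.872. At P = 8.79, Q = 21937.3.
Ed = (dQ/dP)·(P/Q) = (-870.872) × (8.79/21937.3) = -0.3489…

-0.35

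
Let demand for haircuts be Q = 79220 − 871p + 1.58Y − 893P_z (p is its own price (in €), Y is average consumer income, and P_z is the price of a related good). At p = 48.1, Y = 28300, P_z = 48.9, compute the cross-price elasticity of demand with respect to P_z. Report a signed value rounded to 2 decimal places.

At the given values, Q = 79220 − 871(48.1) + 1.58(28300) − 893(48.9) = 38371.2.
∂Q/∂P_z = -893.
E = (-893) × (48.9/38371.2) = -1.1380…

-1.14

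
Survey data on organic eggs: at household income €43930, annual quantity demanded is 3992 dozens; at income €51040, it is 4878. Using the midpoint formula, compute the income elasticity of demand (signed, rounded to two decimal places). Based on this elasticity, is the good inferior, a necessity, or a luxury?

%ΔQ = (4878 − 3992)/[( 3992 + 4878)/2] = 886/4435 = 0.199774…
%ΔIncome = (51040 − 43930)/[( 43930 + 51040)/2] = 7110/47485 = 0.149731…
E_income = (886/4435) / (7110/47485) = 1.3342…
E_income > 1 ⇒ normal good, luxury.

1.33; luxury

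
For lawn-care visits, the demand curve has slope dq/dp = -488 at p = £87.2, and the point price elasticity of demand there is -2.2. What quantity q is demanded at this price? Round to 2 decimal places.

19342.55

Ed = (dq/dp)·(p/q) ⇒ q = (dq/dp)·p/Ed = (-488)·87.2/(-2.2) = 19342.5454…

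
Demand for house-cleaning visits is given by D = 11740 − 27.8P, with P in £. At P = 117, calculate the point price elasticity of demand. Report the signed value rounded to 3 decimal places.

dD/dP = −27.8. At P = 117, D = 11740 − 27.8(117) = 8487.4.
Ed = (dD/dP)·(P/D) = −27.8 × (117/8487.4) = -0.38322…

-0.383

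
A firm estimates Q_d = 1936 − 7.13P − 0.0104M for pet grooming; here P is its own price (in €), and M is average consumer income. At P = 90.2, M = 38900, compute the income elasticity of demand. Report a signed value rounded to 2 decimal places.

At the given values, Q_d = 1936 − 7.13(90.2) − 0.0104(38900) = 888.314.
∂Q_d/∂M = -0.0104.
E = (-0.0104) × (38900/888.314) = -0.4554…

-0.46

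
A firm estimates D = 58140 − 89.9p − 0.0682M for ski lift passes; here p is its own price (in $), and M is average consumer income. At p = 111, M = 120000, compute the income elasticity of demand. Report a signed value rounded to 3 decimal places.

-0.205

At the given values, D = 58140 − 89.9(111) − 0.0682(120000) = 39977.1.
∂D/∂M = -0.0682.
E = (-0.0682) × (120000/39977.1) = -0.20471…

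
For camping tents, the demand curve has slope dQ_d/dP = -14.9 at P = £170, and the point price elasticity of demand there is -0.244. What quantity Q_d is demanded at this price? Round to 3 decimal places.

Ed = (dQ_d/dP)·(P/Q_d) ⇒ Q_d = (dQ_d/dP)·P/Ed = (-14.9)·170/(-0.244) = 10381.14754…

10381.148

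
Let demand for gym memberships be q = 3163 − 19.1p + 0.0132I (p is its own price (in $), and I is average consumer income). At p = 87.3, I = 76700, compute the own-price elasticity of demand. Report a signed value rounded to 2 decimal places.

At the given values, q = 3163 − 19.1(87.3) + 0.0132(76700) = 2508.01.
∂q/∂p = −19.1.
E = (-19.1) × (87.3/2508.01) = -0.6648…

-0.66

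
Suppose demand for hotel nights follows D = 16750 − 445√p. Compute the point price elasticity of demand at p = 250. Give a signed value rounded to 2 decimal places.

-0.36

dD/dp = −445/(2√p) = -14.0721. At p = 250, D = 9713.93.
Ed = (dD/dp)·(p/D) = (-14.0721) × (250/9713.93) = -0.3621…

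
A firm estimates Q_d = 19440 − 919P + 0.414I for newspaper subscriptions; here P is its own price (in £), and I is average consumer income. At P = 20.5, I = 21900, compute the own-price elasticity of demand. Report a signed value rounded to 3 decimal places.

-1.949

At the given values, Q_d = 19440 − 919(20.5) + 0.414(21900) = 9667.1.
∂Q_d/∂P = −919.
E = (-919) × (20.5/9667.1) = -1.94882…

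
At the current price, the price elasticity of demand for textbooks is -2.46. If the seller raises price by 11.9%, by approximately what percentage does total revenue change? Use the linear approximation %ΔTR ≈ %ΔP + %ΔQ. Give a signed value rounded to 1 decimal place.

-17.4%

%ΔQ ≈ Ed × %ΔP = (-2.46) × (+11.9%) = -29.2740%
%ΔTR ≈ %ΔP + %ΔQ = (+11.9%) + (-29.2740%) = -17.3740%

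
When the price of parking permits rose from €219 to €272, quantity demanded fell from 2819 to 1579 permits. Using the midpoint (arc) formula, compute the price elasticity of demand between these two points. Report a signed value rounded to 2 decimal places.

-2.61

%ΔQ = (1579 − 2819) / [(2819 + 1579)/2] = -1240/2199 = -0.563892…
%ΔP = (272 − 219) / [(219 + 272)/2] = 53/245.5 = 0.215885…
Arc Ed = %ΔQ / %ΔP = (-1240/2199) / (53/245.5) = -2.6119…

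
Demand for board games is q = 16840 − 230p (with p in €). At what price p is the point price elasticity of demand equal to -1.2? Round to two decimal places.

39.94

Ed = −230p/(16840 − 230p). Set this equal to -1.2:
230p = 1.2·(16840 − 230p) ⇒ 230p(1 + 1.2) = 1.2·16840
p = 1.2·16840 / (230·2.2) = 39.9367…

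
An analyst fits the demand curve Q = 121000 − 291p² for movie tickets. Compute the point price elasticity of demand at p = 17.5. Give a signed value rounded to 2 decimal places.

-5.59

dQ/dp = −2·291·p = -10185. At p = 17.5, Q = 31881.25.
Ed = (dQ/dp)·(p/Q) = (-10185) × (17.5/31881.25) = -5.5906…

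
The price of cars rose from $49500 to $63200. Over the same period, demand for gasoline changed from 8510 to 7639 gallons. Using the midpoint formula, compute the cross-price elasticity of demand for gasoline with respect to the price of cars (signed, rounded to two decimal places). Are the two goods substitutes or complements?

%ΔQ_{gasoline} = (7639 − 8510)/avg = -871/8074.5 = -0.107870…
%ΔP_{cars} = (63200 − 49500)/avg = 13700/56350 = 0.243123…
E_cross = (-871/8074.5) / (13700/56350) = -0.4436…
E_cross < 0 ⇒ the goods are complements.

-0.44; complements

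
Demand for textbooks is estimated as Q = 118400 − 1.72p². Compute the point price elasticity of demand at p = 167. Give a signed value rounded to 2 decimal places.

dQ/dp = −2·1.72·p = -574.48. At p = 167, Q = 70430.92.
Ed = (dQ/dp)·(p/Q) = (-574.48) × (167/70430.92) = -1.3621…

-1.36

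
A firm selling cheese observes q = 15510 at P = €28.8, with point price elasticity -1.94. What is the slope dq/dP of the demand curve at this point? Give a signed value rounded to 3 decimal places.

-1044.771

Ed = (dq/dP)·(P/q) ⇒ dq/dP = Ed·q/P = (-1.94)·15510/28.8 = -1044.77083…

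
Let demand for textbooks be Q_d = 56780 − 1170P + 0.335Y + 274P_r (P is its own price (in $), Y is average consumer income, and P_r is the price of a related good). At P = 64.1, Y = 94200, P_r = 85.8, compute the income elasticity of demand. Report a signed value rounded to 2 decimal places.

0.86

At the given values, Q_d = 56780 − 1170(64.1) + 0.335(94200) + 274(85.8) = 36849.2.
∂Q_d/∂Y = 0.335.
E = (0.335) × (94200/36849.2) = 0.8563…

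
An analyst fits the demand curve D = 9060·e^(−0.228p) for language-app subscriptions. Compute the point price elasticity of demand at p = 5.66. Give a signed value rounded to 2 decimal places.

dD/dp = −0.228·D = -568.348. At p = 5.66, D = 2492.76.
Ed = (dD/dp)·(p/D) = (-568.348) × (5.66/2492.76) = -1.2904…

-1.29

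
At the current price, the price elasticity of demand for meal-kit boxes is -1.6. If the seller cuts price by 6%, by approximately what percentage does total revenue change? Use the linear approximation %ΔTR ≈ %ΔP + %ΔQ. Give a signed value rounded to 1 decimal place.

+3.6%

%ΔQ ≈ Ed × %ΔP = (-1.6) × (-6%) = +9.6000%
%ΔTR ≈ %ΔP + %ΔQ = (-6%) + (+9.6000%) = +3.6000%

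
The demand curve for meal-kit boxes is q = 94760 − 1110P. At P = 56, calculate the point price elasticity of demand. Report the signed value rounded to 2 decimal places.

dq/dP = −1110. At P = 56, q = 94760 − 1110(56) = 32600.
Ed = (dq/dP)·(P/q) = −1110 × (56/32600) = -1.9067…

-1.91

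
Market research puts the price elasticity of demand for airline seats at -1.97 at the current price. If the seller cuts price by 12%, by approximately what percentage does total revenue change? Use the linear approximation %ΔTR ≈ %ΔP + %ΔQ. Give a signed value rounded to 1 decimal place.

+11.6%

%ΔQ ≈ Ed × %ΔP = (-1.97) × (-12%) = +23.6400%
%ΔTR ≈ %ΔP + %ΔQ = (-12%) + (+23.6400%) = +11.6400%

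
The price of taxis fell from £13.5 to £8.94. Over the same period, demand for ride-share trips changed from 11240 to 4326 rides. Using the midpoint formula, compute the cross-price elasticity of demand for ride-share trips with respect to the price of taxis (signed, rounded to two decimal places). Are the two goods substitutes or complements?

2.19; substitutes

%ΔQ_{ride-share trips} = (4326 − 11240)/avg = -6914/7783 = -0.888346…
%ΔP_{taxis} = (8.94 − 13.5)/avg = -4.56/11.22 = -0.406417…
E_cross = (-6914/7783) / (-4.56/11.22) = 2.1857…
E_cross > 0 ⇒ the goods are substitutes.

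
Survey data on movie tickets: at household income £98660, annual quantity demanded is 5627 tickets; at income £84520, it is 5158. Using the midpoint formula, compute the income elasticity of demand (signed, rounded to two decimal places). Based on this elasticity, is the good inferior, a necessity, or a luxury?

0.56; necessity

%ΔQ = (5158 − 5627)/[( 5627 + 5158)/2] = -469/5392.5 = -0.086972…
%ΔIncome = (84520 − 98660)/[( 98660 + 84520)/2] = -14140/91590 = -0.154383…
E_income = (-469/5392.5) / (-14140/91590) = 0.5633…
0 < E_income < 1 ⇒ normal good, necessity.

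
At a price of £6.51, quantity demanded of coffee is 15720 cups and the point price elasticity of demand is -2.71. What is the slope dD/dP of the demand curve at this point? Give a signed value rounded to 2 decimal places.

Ed = (dD/dP)·(P/D) ⇒ dD/dP = Ed·D/P = (-2.71)·15720/6.51 = -6543.9631…

-6543.96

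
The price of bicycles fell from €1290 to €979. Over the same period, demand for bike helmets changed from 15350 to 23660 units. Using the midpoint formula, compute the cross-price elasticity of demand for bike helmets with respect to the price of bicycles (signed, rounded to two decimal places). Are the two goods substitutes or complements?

%ΔQ_{bike helmets} = (23660 − 15350)/avg = 8310/19505 = 0.426044…
%ΔP_{bicycles} = (979 − 1290)/avg = -311/1134.5 = -0.274129…
E_cross = (8310/19505) / (-311/1134.5) = -1.5541…
E_cross < 0 ⇒ the goods are complements.

-1.55; complements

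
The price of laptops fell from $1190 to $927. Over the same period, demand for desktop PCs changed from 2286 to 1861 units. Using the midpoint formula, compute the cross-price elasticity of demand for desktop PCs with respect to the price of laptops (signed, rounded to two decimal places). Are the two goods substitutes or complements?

%ΔQ_{desktop PCs} = (1861 − 2286)/avg = -425/2073.5 = -0.204967…
%ΔP_{laptops} = (927 − 1190)/avg = -263/1058.5 = -0.248464…
E_cross = (-425/2073.5) / (-263/1058.5) = 0.8249…
E_cross > 0 ⇒ the goods are substitutes.

0.82; substitutes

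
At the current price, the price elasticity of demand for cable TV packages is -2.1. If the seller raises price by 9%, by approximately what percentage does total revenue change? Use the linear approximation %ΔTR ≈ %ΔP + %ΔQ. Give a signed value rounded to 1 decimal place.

%ΔQ ≈ Ed × %ΔP = (-2.1) × (+9%) = -18.9000%
%ΔTR ≈ %ΔP + %ΔQ = (+9%) + (-18.9000%) = -9.9000%

-9.9%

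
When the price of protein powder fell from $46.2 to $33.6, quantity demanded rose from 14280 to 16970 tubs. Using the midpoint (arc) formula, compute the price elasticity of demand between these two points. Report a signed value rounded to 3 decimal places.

-0.545

%ΔQ = (16970 − 14280) / [(14280 + 16970)/2] = 2690/15625 = 0.17216
%ΔP = (33.6 − 46.2) / [(46.2 + 33.6)/2] = -12.6/39.9 = -0.315789…
Arc Ed = %ΔQ / %ΔP = (2690/15625) / (-12.6/39.9) = -0.54517…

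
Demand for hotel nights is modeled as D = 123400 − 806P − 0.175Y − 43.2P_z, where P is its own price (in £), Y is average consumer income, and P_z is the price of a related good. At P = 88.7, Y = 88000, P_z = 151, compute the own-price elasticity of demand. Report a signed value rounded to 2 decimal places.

-2.38

At the given values, D = 123400 − 806(88.7) − 0.175(88000) − 43.2(151) = 29984.6.
∂D/∂P = −806.
E = (-806) × (88.7/29984.6) = -2.3842…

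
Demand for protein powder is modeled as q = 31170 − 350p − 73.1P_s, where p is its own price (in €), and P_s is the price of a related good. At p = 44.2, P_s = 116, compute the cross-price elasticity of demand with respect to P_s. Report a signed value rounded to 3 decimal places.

-1.174

At the given values, q = 31170 − 350(44.2) − 73.1(116) = 7220.4.
∂q/∂P_s = -73.1.
E = (-73.1) × (116/7220.4) = -1.17439…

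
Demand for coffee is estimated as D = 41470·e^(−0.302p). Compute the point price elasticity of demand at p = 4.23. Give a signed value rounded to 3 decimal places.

-1.277

dD/dp = −0.302·D = -3490.98. At p = 4.23, D = 11559.5.
Ed = (dD/dp)·(p/D) = (-3490.98) × (4.23/11559.5) = -1.27746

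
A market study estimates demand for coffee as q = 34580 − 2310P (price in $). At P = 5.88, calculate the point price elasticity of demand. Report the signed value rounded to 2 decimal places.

-0.65

dq/dP = −2310. At P = 5.88, q = 34580 − 2310(5.88) = 20997.2.
Ed = (dq/dP)·(P/q) = −2310 × (5.88/20997.2) = -0.6468…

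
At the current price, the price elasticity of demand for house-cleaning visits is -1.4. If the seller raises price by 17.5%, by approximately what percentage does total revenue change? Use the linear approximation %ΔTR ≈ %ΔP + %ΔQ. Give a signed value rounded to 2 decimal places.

%ΔQ ≈ Ed × %ΔP = (-1.4) × (+17.5%) = -24.5000%
%ΔTR ≈ %ΔP + %ΔQ = (+17.5%) + (-24.5000%) = -7.0000%

-7.00%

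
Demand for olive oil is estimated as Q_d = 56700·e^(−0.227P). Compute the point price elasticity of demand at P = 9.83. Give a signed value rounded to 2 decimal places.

dQ_d/dP = −0.227·Q_d = -1382.04. At P = 9.83, Q_d = 6088.27.
Ed = (dQ_d/dP)·(P/Q_d) = (-1382.04) × (9.83/6088.27) = -2.2314…

-2.23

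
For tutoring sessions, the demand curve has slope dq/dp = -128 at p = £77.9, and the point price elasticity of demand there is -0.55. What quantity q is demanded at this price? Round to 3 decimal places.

Ed = (dq/dp)·(p/q) ⇒ q = (dq/dp)·p/Ed = (-128)·77.9/(-0.55) = 18129.45454…

18129.455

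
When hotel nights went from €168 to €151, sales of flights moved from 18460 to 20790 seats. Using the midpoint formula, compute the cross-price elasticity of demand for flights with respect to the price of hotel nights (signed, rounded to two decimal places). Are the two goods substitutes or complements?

-1.11; complements

%ΔQ_{flights} = (20790 − 18460)/avg = 2330/19625 = 0.118726…
%ΔP_{hotel nights} = (151 − 168)/avg = -17/159.5 = -0.106583…
E_cross = (2330/19625) / (-17/159.5) = -1.1139…
E_cross < 0 ⇒ the goods are complements.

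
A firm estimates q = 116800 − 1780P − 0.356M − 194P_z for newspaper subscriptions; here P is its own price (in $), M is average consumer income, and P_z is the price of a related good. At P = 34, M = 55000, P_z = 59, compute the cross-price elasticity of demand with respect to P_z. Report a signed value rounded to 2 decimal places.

At the given values, q = 116800 − 1780(34) − 0.356(55000) − 194(59) = 25254.
∂q/∂P_z = -194.
E = (-194) × (59/25254) = -0.4532…

-0.45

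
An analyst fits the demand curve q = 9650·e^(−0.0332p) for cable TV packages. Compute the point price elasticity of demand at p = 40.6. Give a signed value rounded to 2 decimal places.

-1.35

dq/dp = −0.0332·q = -83.2283. At p = 40.6, q = 2506.88.
Ed = (dq/dp)·(p/q) = (-83.2283) × (40.6/2506.88) = -1.3479…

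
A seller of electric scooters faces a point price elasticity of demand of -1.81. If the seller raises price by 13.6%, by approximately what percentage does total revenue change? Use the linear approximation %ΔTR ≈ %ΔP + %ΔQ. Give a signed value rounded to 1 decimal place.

-11.0%

%ΔQ ≈ Ed × %ΔP = (-1.81) × (+13.6%) = -24.6160%
%ΔTR ≈ %ΔP + %ΔQ = (+13.6%) + (-24.6160%) = -11.0160%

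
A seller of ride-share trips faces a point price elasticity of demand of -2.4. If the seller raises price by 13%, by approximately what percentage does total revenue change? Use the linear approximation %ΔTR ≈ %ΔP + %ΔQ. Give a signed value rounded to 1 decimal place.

-18.2%

%ΔQ ≈ Ed × %ΔP = (-2.4) × (+13%) = -31.2000%
%ΔTR ≈ %ΔP + %ΔQ = (+13%) + (-31.2000%) = -18.2000%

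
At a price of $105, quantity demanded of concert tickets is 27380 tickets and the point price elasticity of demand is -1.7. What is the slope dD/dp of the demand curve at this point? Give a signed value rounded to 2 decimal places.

Ed = (dD/dp)·(p/D) ⇒ dD/dp = Ed·D/p = (-1.7)·27380/105 = -443.2952…

-443.30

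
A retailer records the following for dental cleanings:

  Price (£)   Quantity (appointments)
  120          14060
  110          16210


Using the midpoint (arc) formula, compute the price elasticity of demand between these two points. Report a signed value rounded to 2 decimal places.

%ΔQ = (16210 − 14060) / [(14060 + 16210)/2] = 2150/15135 = 0.142054…
%ΔP = (110 − 120) / [(120 + 110)/2] = -10/115 = -0.086956…
Arc Ed = %ΔQ / %ΔP = (2150/15135) / (-10/115) = -1.6336…

-1.63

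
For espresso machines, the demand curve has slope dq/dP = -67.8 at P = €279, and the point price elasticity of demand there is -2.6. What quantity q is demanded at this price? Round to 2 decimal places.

Ed = (dq/dP)·(P/q) ⇒ q = (dq/dP)·P/Ed = (-67.8)·279/(-2.6) = 7275.4615…

7275.46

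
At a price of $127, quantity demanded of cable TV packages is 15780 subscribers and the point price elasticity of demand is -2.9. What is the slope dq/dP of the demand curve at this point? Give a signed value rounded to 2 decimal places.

-360.33

Ed = (dq/dP)·(P/q) ⇒ dq/dP = Ed·q/P = (-2.9)·15780/127 = -360.3307…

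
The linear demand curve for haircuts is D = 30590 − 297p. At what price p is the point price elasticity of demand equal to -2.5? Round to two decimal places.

73.57

Ed = −297p/(30590 − 297p). Set this equal to -2.5:
297p = 2.5·(30590 − 297p) ⇒ 297p(1 + 2.5) = 2.5·30590
p = 2.5·30590 / (297·3.5) = 73.5690…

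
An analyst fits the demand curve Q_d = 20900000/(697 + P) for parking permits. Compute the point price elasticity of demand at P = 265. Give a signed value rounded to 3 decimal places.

-0.275

dQ_d/dP = −20900000/(697 + P)² = -22.5838. At P = 265, Q_d = 21725.6.
Ed = (dQ_d/dP)·(P/Q_d) = (-22.5838) × (265/21725.6) = -0.27546…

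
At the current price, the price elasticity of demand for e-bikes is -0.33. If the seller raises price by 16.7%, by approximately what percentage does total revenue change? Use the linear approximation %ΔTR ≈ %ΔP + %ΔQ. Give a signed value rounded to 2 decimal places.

%ΔQ ≈ Ed × %ΔP = (-0.33) × (+16.7%) = -5.5110%
%ΔTR ≈ %ΔP + %ΔQ = (+16.7%) + (-5.5110%) = +11.1890%

+11.19%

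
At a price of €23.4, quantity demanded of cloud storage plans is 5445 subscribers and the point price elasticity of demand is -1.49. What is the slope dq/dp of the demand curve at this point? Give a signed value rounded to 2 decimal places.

Ed = (dq/dp)·(p/q) ⇒ dq/dp = Ed·q/p = (-1.49)·5445/23.4 = -346.7115…

-346.71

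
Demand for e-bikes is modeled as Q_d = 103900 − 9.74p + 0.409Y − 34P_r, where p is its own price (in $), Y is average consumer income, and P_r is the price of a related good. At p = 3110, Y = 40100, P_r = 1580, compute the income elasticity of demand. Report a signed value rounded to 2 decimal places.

0.45

At the given values, Q_d = 103900 − 9.74(3110) + 0.409(40100) − 34(1580) = 36289.5.
∂Q_d/∂Y = 0.409.
E = (0.409) × (40100/36289.5) = 0.4519…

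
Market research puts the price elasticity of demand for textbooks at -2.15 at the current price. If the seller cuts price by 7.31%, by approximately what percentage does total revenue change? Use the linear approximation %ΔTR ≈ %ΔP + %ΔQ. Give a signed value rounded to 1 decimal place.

%ΔQ ≈ Ed × %ΔP = (-2.15) × (-7.31%) = +15.7165%
%ΔTR ≈ %ΔP + %ΔQ = (-7.31%) + (+15.7165%) = +8.4065%

+8.4%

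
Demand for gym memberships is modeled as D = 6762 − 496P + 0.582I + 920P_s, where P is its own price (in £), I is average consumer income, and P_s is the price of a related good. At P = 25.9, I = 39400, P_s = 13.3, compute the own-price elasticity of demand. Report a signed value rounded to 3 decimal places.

-0.442

At the given values, D = 6762 − 496(25.9) + 0.582(39400) + 920(13.3) = 29082.4.
∂D/∂P = −496.
E = (-496) × (25.9/29082.4) = -0.44172…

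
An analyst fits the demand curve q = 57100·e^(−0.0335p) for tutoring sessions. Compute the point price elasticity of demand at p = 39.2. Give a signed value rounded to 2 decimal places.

dq/dp = −0.0335·q = -514.476. At p = 39.2, q = 15357.5.
Ed = (dq/dp)·(p/q) = (-514.476) × (39.2/15357.5) = -1.3132

-1.31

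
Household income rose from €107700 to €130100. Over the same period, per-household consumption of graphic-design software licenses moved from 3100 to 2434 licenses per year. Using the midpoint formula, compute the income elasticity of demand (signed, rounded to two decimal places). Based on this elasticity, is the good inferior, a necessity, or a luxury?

%ΔQ = (2434 − 3100)/[( 3100 + 2434)/2] = -666/2767 = -0.240693…
%ΔIncome = (130100 − 107700)/[( 107700 + 130100)/2] = 22400/118900 = 0.188393…
E_income = (-666/2767) / (22400/118900) = -1.2776…
E_income < 0 ⇒ inferior good.

-1.28; inferior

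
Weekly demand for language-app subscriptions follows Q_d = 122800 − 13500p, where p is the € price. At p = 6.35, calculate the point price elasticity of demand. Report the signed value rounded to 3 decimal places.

dQ_d/dp = −13500. At p = 6.35, Q_d = 122800 − 13500(6.35) = 37075.
Ed = (dQ_d/dp)·(p/Q_d) = −13500 × (6.35/37075) = -2.31220…

-2.312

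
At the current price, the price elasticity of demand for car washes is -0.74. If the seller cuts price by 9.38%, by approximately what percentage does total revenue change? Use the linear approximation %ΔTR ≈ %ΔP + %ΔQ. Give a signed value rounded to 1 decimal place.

%ΔQ ≈ Ed × %ΔP = (-0.74) × (-9.38%) = +6.9412%
%ΔTR ≈ %ΔP + %ΔQ = (-9.38%) + (+6.9412%) = -2.4388%

-2.4%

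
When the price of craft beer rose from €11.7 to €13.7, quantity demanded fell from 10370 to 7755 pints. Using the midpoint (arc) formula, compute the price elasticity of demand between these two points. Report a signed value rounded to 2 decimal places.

%ΔQ = (7755 − 10370) / [(10370 + 7755)/2] = -2615/9062.5 = -0.288551…
%ΔP = (13.7 − 11.7) / [(11.7 + 13.7)/2] = 2/12.7 = 0.157480…
Arc Ed = %ΔQ / %ΔP = (-2615/9062.5) / (2/12.7) = -1.8323…

-1.83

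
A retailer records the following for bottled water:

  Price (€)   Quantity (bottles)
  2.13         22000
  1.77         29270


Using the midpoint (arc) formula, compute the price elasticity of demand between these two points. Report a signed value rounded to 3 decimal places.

-1.536

%ΔQ = (29270 − 22000) / [(22000 + 29270)/2] = 7270/25635 = 0.283596…
%ΔP = (1.77 − 2.13) / [(2.13 + 1.77)/2] = -0.36/1.95 = -0.184615…
Arc Ed = %ΔQ / %ΔP = (7270/25635) / (-0.36/1.95) = -1.53614…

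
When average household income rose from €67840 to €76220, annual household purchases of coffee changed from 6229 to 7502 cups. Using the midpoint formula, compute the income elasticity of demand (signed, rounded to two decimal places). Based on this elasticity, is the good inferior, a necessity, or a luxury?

1.59; luxury

%ΔQ = (7502 − 6229)/[( 6229 + 7502)/2] = 1273/6865.5 = 0.185419…
%ΔIncome = (76220 − 67840)/[( 67840 + 76220)/2] = 8380/72030 = 0.116340…
E_income = (1273/6865.5) / (8380/72030) = 1.5937…
E_income > 1 ⇒ normal good, luxury.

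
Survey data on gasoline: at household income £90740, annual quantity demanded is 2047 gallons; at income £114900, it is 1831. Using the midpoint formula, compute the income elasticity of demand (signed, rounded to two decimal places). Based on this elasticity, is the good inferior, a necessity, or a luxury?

-0.47; inferior

%ΔQ = (1831 − 2047)/[( 2047 + 1831)/2] = -216/1939 = -0.111397…
%ΔIncome = (114900 − 90740)/[( 90740 + 114900)/2] = 24160/102820 = 0.234973…
E_income = (-216/1939) / (24160/102820) = -0.4740…
E_income < 0 ⇒ inferior good.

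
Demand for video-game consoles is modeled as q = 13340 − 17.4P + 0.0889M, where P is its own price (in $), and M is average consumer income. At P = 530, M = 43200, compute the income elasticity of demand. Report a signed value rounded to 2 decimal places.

At the given values, q = 13340 − 17.4(530) + 0.0889(43200) = 7958.48.
∂q/∂M = 0.0889.
E = (0.0889) × (43200/7958.48) = 0.4825…

0.48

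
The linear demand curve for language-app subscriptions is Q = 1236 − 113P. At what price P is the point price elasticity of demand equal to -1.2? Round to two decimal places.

5.97

Ed = −113P/(1236 − 113P). Set this equal to -1.2:
113P = 1.2·(1236 − 113P) ⇒ 113P(1 + 1.2) = 1.2·1236
P = 1.2·1236 / (113·2.2) = 5.9662…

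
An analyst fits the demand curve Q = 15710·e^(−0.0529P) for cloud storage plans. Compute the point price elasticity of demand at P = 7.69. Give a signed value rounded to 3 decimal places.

-0.407

dQ/dP = −0.0529·Q = -553.3. At P = 7.69, Q = 10459.4.
Ed = (dQ/dP)·(P/Q) = (-553.3) × (7.69/10459.4) = -0.40680…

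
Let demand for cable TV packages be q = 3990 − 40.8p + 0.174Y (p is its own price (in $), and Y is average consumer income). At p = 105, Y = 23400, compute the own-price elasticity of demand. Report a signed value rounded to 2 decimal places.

At the given values, q = 3990 − 40.8(105) + 0.174(23400) = 3777.6.
∂q/∂p = −40.8.
E = (-40.8) × (105/3777.6) = -1.1340…

-1.13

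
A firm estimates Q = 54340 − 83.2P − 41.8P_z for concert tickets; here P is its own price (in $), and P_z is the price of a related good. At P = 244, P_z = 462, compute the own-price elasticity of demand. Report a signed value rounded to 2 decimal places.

-1.38

At the given values, Q = 54340 − 83.2(244) − 41.8(462) = 14727.6.
∂Q/∂P = −83.2.
E = (-83.2) × (244/14727.6) = -1.3784…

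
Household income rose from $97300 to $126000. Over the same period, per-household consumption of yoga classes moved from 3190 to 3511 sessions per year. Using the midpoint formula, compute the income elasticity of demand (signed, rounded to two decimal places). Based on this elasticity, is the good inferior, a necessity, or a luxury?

%ΔQ = (3511 − 3190)/[( 3190 + 3511)/2] = 321/3350.5 = 0.095806…
%ΔIncome = (126000 − 97300)/[( 97300 + 126000)/2] = 28700/111650 = 0.257053…
E_income = (321/3350.5) / (28700/111650) = 0.3727…
0 < E_income < 1 ⇒ normal good, necessity.

0.37; necessity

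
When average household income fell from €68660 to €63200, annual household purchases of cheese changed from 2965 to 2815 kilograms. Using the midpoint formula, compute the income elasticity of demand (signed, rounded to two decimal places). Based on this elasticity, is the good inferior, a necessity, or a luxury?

%ΔQ = (2815 − 2965)/[( 2965 + 2815)/2] = -150/2890 = -0.051903…
%ΔIncome = (63200 − 68660)/[( 68660 + 63200)/2] = -5460/65930 = -0.082815…
E_income = (-150/2890) / (-5460/65930) = 0.6267…
0 < E_income < 1 ⇒ normal good, necessity.

0.63; necessity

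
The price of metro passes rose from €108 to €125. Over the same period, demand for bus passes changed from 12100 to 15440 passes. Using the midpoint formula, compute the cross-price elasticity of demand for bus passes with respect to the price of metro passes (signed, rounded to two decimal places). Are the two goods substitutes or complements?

1.66; substitutes

%ΔQ_{bus passes} = (15440 − 12100)/avg = 3340/13770 = 0.242556…
%ΔP_{metro passes} = (125 − 108)/avg = 17/116.5 = 0.145922…
E_cross = (3340/13770) / (17/116.5) = 1.6622…
E_cross > 0 ⇒ the goods are substitutes.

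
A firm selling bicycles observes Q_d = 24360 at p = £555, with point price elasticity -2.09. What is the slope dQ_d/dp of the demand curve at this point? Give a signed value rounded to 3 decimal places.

-91.734

Ed = (dQ_d/dp)·(p/Q_d) ⇒ dQ_d/dp = Ed·Q_d/p = (-2.09)·24360/555 = -91.73405…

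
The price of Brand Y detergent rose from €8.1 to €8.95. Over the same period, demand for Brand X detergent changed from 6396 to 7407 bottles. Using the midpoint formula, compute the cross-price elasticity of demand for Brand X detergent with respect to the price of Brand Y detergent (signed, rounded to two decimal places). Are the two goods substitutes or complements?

%ΔQ_{Brand X detergent} = (7407 − 6396)/avg = 1011/6901.5 = 0.146489…
%ΔP_{Brand Y detergent} = (8.95 − 8.1)/avg = 0.85/8.525 = 0.099706…
E_cross = (1011/6901.5) / (0.85/8.525) = 1.4692…
E_cross > 0 ⇒ the goods are substitutes.

1.47; substitutes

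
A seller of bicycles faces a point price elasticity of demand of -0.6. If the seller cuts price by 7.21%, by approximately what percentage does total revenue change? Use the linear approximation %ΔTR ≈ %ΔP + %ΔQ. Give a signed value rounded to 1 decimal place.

%ΔQ ≈ Ed × %ΔP = (-0.6) × (-7.21%) = +4.3260%
%ΔTR ≈ %ΔP + %ΔQ = (-7.21%) + (+4.3260%) = -2.8840%

-2.9%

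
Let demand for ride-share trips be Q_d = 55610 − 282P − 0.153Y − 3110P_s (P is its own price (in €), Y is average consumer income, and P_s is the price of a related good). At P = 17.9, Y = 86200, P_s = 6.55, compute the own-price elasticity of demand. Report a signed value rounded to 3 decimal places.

At the given values, Q_d = 55610 − 282(17.9) − 0.153(86200) − 3110(6.55) = 17003.1.
∂Q_d/∂P = −282.
E = (-282) × (17.9/17003.1) = -0.29687…

-0.297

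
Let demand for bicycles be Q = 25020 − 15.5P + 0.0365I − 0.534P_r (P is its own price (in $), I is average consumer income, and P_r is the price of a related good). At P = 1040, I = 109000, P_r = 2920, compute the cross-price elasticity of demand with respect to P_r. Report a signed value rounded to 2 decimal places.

-0.14

At the given values, Q = 25020 − 15.5(1040) + 0.0365(109000) − 0.534(2920) = 11319.22.
∂Q/∂P_r = -0.534.
E = (-0.534) × (2920/11319.22) = -0.1377…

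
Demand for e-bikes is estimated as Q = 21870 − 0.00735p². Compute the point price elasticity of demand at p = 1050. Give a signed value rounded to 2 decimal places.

dQ/dp = −2·0.00735·p = -15.435. At p = 1050, Q = 13766.625.
Ed = (dQ/dp)·(p/Q) = (-15.435) × (1050/13766.625) = -1.1772…

-1.18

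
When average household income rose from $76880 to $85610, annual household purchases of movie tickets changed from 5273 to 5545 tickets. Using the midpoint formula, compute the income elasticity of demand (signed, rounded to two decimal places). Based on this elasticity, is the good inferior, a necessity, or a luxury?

0.47; necessity

%ΔQ = (5545 − 5273)/[( 5273 + 5545)/2] = 272/5409 = 0.050286…
%ΔIncome = (85610 − 76880)/[( 76880 + 85610)/2] = 8730/81245 = 0.107452…
E_income = (272/5409) / (8730/81245) = 0.4679…
0 < E_income < 1 ⇒ normal good, necessity.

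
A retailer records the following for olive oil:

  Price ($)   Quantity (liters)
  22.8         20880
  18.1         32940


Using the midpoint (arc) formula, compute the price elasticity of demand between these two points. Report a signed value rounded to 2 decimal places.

%ΔQ = (32940 − 20880) / [(20880 + 32940)/2] = 12060/26910 = 0.448160…
%ΔP = (18.1 − 22.8) / [(22.8 + 18.1)/2] = -4.7/20.45 = -0.229828…
Arc Ed = %ΔQ / %ΔP = (12060/26910) / (-4.7/20.45) = -1.9499…

-1.95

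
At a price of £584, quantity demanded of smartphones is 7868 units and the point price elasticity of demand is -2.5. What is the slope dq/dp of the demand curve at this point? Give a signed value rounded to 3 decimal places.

-33.682

Ed = (dq/dp)·(p/q) ⇒ dq/dp = Ed·q/p = (-2.5)·7868/584 = -33.68150…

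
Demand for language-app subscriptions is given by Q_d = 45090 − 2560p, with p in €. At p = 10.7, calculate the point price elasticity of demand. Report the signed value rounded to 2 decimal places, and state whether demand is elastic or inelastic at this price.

dQ_d/dp = −2560. At p = 10.7, Q_d = 45090 − 2560(10.7) = 17698.
Ed = (dQ_d/dp)·(p/Q_d) = −2560 × (10.7/17698) = -1.5477…
|Ed| = 1.55 > 1, so demand is elastic.

-1.55; elastic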